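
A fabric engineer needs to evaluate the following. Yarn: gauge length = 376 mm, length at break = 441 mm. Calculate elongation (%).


Formula: Elongation (%) = ((L_break - L0) / L0) * 100
Step 1: Extension = 441 - 376 = 65 mm
Step 2: Elongation = (65 / 376) * 100
Step 3: Elongation = 0.172872 * 100 = 17.2872% ≈ 17.3%

17.3%


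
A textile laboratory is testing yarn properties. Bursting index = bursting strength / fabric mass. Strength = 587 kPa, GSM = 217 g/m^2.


Formula: Bursting Index = Bursting Strength / Fabric GSM
BI = 587 kPa / 217 g/m^2
BI = 2.705 kPa/(g/m^2)

2.705 kPa/(g/m^2)


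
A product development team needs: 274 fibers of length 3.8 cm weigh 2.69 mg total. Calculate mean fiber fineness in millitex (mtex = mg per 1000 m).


Formula: fineness (mtex) = mass (mg) / total length (km) = (mass_mg / total_length_m) * 1000
Step 1: Convert fiber length: 3.8 cm = 0.038 m
Step 2: Total fiber length = 274 * 0.038 = 10.412 m
Step 3: Linear density = 2.69 mg / 10.412 m = 0.2584 mg/m
Step 4: fineness = 0.2584 * 1000 = 258.4 mtex

258.4 mtex


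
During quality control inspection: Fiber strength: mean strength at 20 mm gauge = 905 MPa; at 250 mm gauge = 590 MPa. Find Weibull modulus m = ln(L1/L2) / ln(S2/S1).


Formula: m = ln(L1/L2) / ln(S2/S1)
Step 1: ln(L1/L2) = ln(20/250) = -2.52573
Step 2: S2/S1 = 590/905 = 0.65193
Step 3: ln(S2/S1) = ln(0.65193) = -0.42782
Step 4: m = -2.52573 / -0.42782 = 5.90

5.90 (Weibull m)


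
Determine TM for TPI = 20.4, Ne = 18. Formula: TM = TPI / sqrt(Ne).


Formula: TM = TPI / sqrt(Ne)
Step 1: sqrt(Ne) = sqrt(18) = 4.2426
Step 2: TM = 20.4 / 4.2426 = 4.81

4.81 TM


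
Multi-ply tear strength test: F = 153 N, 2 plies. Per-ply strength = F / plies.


Formula: Per-ply strength = Total force / Number of plies
Per-ply = 153 N / 2
Per-ply = 76.5 N

76.5 N


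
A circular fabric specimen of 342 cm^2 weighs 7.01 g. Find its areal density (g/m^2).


Formula: GSM = mass_g / area_m2
Step 1: Convert area: 342 cm^2 = 342 / 10000 = 0.0342 m^2
Step 2: GSM = 7.01 g / 0.0342 m^2 = 205.0 g/m^2

205.0 g/m^2


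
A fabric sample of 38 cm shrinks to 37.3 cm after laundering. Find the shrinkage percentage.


Formula: Shrinkage% = ((L_before - L_after) / L_before) * 100
Step 1: Shrinkage = 38 - 37.3 = 0.7 cm
Step 2: Shrinkage% = (0.7 / 38) * 100
Step 3: Shrinkage% = 0.018421 * 100 = 1.8421% ≈ 1.8%

1.8%


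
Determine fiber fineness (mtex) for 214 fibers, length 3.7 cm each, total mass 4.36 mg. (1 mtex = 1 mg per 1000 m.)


Formula: fineness (mtex) = mass (mg) / total length (km) = (mass_mg / total_length_m) * 1000
Step 1: Convert fiber length: 3.7 cm = 0.037 m
Step 2: Total fiber length = 214 * 0.037 = 7.918 m
Step 3: Linear density = 4.36 mg / 7.918 m = 0.5506 mg/m
Step 4: fineness = 0.5506 * 1000 = 550.6 mtex

550.6 mtex


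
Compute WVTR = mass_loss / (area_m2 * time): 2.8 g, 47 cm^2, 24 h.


Formula: WVTR = mass_loss / (area * time)
Step 1: Convert area: 47 cm^2 = 0.0047 m^2
Step 2: WVTR = 2.8 g / (0.0047 m^2 * 24 h)
Step 3: WVTR = 2.8 / 0.1128 = 24.8 g/m^2/h

24.8 g/m^2/h


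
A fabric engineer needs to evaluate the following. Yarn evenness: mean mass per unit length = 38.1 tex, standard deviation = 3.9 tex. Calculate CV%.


Formula: CV% = (standard deviation / mean) * 100
Step 1: Ratio = 3.9 / 38.1 = 0.102362
Step 2: CV% = 0.102362 * 100 = 10.2362% ≈ 10.2%

10.2%


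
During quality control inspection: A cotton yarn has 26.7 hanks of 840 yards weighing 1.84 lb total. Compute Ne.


Formula: Ne = hanks / mass_lb
Substituting: Ne = 26.7 / 1.84
Ne = 14.5

14.5 Ne


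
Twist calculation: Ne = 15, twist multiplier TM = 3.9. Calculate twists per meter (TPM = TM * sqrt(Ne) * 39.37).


Formula: TPM = TM * sqrt(Ne) * 39.37
Step 1: sqrt(Ne) = sqrt(15) = 3.873
Step 2: TM * sqrt(Ne) = 3.9 * 3.873 = 15.1047
Step 3: TPM = 15.1047 * 39.37 = 595 twists/m

595 twists/m


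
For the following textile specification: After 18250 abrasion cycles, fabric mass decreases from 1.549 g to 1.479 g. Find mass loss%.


Formula: Mass loss% = ((m_before - m_after) / m_before) * 100
Step 1: Mass loss = 1.549 - 1.479 = 0.07 g
Step 2: Ratio = 0.07 / 1.549 = 0.0451904
Step 3: Mass loss% = 0.0451904 * 100 = 4.51904% ≈ 4.52%

4.52%


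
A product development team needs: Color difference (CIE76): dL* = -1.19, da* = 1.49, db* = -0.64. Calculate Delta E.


Formula: Delta E = sqrt(dL*^2 + da*^2 + db*^2)
Step 1: dL*^2 = (-1.19)^2 = 1.4161
Step 2: da*^2 = 1.49^2 = 2.2201
Step 3: db*^2 = (-0.64)^2 = 0.4096
Step 4: Sum = 1.4161 + 2.2201 + 0.4096 = 4.0458
Step 5: Delta E = sqrt(4.0458) = 2.01

2.01 Delta E


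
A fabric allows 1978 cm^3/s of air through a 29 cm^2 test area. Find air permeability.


Formula: Air Permeability = Airflow / Test Area
AP = 1978 cm^3/s / 29 cm^2
AP = 68.2 cm^3/s/cm^2

68.2 cm^3/s/cm^2


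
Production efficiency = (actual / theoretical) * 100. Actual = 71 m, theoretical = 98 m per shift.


Formula: Efficiency% = (Actual output / Theoretical output) * 100
Efficiency% = (71 / 98) * 100
Efficiency% = 0.72449 * 100 = 72.449% ≈ 72.4%

72.4%


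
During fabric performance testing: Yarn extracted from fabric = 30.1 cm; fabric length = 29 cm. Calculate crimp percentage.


Formula: Crimp% = ((L_yarn - L_fabric) / L_fabric) * 100
Step 1: Extension = 30.1 - 29 = 1.1 cm
Step 2: Crimp% = (1.1 / 29) * 100
Step 3: Crimp% = 0.037931 * 100 = 3.7931% ≈ 3.8%

3.8%


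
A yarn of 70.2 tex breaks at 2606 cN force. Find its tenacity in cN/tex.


Formula: Tenacity = Breaking force / Linear density
Tenacity = 2606 cN / 70.2 tex
Tenacity = 37.12 cN/tex

37.12 cN/tex


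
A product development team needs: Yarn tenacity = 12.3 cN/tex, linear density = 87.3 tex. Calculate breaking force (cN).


Formula: Breaking force = Tenacity * Linear density
F = 12.3 cN/tex * 87.3 tex
F = 1073.79 cN

1073.79 cN


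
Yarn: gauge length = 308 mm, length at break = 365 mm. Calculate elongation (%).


Formula: Elongation (%) = ((L_break - L0) / L0) * 100
Step 1: Extension = 365 - 308 = 57 mm
Step 2: Elongation = (57 / 308) * 100
Step 3: Elongation = 0.185065 * 100 = 18.5065% ≈ 18.5%

18.5%


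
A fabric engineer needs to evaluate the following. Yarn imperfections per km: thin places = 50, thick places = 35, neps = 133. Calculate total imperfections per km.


Formula: Total = thin places + thick places + neps
Total = 50 + 35 + 133
Total = 218 imperfections/km

218 imperfections/km


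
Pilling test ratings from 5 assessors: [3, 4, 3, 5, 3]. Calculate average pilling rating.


Formula: Mean = sum / count
Sum = 3 + 4 + 3 + 5 + 3 = 18
Mean = 18 / 5 = 3.6

3.6


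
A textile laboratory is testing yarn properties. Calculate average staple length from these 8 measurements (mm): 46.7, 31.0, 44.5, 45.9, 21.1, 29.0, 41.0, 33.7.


Formula: Mean = sum of lengths / count
Sum = 46.7 + 31.0 + 44.5 + 45.9 + 21.1 + 29.0 + 41.0 + 33.7
Sum = 292.9 mm
Mean = 292.9 / 8 = 36.61 mm

36.61 mm


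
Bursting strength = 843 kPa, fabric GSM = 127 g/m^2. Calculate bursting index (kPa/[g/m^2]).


Formula: Bursting Index = Bursting Strength / Fabric GSM
BI = 843 kPa / 127 g/m^2
BI = 6.638 kPa/(g/m^2)

6.638 kPa/(g/m^2)


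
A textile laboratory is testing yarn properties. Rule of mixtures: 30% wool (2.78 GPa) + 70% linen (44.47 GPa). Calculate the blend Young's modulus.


Formula: Blend property = (fraction_A * property_A) + (fraction_B * property_B)
Step 1: Contribution A = 30/100 * 2.78 GPa = 0.834 GPa
Step 2: Contribution B = 70/100 * 44.47 GPa = 31.129 GPa
Step 3: Blend Young's modulus = 0.834 + 31.129 = 31.963 GPa

31.963 GPa


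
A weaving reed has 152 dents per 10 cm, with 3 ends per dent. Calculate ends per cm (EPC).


Formula: EPC = (dents per 10 cm * ends per dent) / 10
Step 1: Total ends per 10 cm = 152 * 3 = 456
Step 2: EPC = 456 / 10 = 45.6 ends/cm

45.6 ends/cm


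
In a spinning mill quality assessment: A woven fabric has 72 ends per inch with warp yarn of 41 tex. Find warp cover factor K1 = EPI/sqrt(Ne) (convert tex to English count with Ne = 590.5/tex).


Formula: K1 = EPI / sqrt(Ne), with Ne = 590.5 / tex_warp
Step 1: Ne = 590.5 / 41 = 14.402
Step 2: sqrt(Ne) = sqrt(14.402) = 3.795
Step 3: K1 = 72 / 3.795 = 19.0

19.0


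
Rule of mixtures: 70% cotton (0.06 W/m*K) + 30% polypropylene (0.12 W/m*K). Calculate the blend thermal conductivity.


Formula: Blend property = (fraction_A * property_A) + (fraction_B * property_B)
Step 1: Contribution A = 70/100 * 0.06 W/m*K = 0.042 W/m*K
Step 2: Contribution B = 30/100 * 0.12 W/m*K = 0.036 W/m*K
Step 3: Blend thermal conductivity = 0.042 + 0.036 = 0.078 W/m*K

0.078 W/m*K


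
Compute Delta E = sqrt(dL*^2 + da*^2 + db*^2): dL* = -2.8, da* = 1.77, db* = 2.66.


Formula: Delta E = sqrt(dL*^2 + da*^2 + db*^2)
Step 1: dL*^2 = (-2.8)^2 = 7.84
Step 2: da*^2 = 1.77^2 = 3.1329
Step 3: db*^2 = 2.66^2 = 7.0756
Step 4: Sum = 7.84 + 3.1329 + 7.0756 = 18.0485
Step 5: Delta E = sqrt(18.0485) = 4.25

4.25 Delta E


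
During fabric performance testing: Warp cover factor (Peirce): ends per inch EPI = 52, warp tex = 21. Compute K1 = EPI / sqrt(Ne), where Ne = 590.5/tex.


Formula: K1 = EPI / sqrt(Ne), with Ne = 590.5 / tex_warp
Step 1: Ne = 590.5 / 21 = 28.119
Step 2: sqrt(Ne) = sqrt(28.119) = 5.3027
Step 3: K1 = 52 / 5.3027 = 9.8

9.8


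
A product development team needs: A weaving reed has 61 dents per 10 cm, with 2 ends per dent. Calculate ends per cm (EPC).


Formula: EPC = (dents per 10 cm * ends per dent) / 10
Step 1: Total ends per 10 cm = 61 * 2 = 122
Step 2: EPC = 122 / 10 = 12.2 ends/cm

12.2 ends/cm


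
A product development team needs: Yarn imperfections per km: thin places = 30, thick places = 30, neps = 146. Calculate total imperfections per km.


Formula: Total = thin places + thick places + neps
Total = 30 + 30 + 146
Total = 206 imperfections/km

206 imperfections/km


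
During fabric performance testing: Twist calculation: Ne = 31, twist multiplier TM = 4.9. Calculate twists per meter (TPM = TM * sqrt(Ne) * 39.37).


Formula: TPM = TM * sqrt(Ne) * 39.37
Step 1: sqrt(Ne) = sqrt(31) = 5.5678
Step 2: TM * sqrt(Ne) = 4.9 * 5.5678 = 27.2822
Step 3: TPM = 27.2822 * 39.37 = 1074 twists/m

1074 twists/m


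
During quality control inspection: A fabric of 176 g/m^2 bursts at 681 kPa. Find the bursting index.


Formula: Bursting Index = Bursting Strength / Fabric GSM
BI = 681 kPa / 176 g/m^2
BI = 3.869 kPa/(g/m^2)

3.869 kPa/(g/m^2)


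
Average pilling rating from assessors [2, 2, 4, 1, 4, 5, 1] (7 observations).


Formula: Mean = sum / count
Sum = 2 + 2 + 4 + 1 + 4 + 5 + 1 = 19
Mean = 19 / 7 = 2.7

2.7


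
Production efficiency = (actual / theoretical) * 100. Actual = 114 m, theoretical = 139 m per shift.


Formula: Efficiency% = (Actual output / Theoretical output) * 100
Efficiency% = (114 / 139) * 100
Efficiency% = 0.820144 * 100 = 82.0144% ≈ 82.0%

82.0%


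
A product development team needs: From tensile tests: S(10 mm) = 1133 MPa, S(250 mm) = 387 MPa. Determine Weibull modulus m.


Formula: m = ln(L1/L2) / ln(S2/S1)
Step 1: ln(L1/L2) = ln(10/250) = -3.21888
Step 2: S2/S1 = 387/1133 = 0.34157
Step 3: ln(S2/S1) = ln(0.34157) = -1.07420
Step 4: m = -3.21888 / -1.07420 = 3.00

3.00 (Weibull m)


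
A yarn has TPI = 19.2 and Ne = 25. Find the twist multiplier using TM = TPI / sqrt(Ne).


Formula: TM = TPI / sqrt(Ne)
Step 1: sqrt(Ne) = sqrt(25) = 5
Step 2: TM = 19.2 / 5 = 3.84

3.84 TM


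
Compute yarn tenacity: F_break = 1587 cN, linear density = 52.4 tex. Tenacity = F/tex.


Formula: Tenacity = Breaking force / Linear density
Tenacity = 1587 cN / 52.4 tex
Tenacity = 30.29 cN/tex

30.29 cN/tex


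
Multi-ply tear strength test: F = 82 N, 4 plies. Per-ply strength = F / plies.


Formula: Per-ply strength = Total force / Number of plies
Per-ply = 82 N / 4
Per-ply = 20.5 N

20.5 N


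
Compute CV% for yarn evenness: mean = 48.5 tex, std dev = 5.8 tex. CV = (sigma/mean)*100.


Formula: CV% = (standard deviation / mean) * 100
Step 1: Ratio = 5.8 / 48.5 = 0.119588
Step 2: CV% = 0.119588 * 100 = 11.9588% ≈ 12.0%

12.0%


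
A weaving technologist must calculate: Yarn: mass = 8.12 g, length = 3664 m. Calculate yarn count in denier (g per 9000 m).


Formula: den = (mass_g / length_m) * 9000
Substituting: den = (8.12 / 3664) * 9000
Intermediate: 8.12 / 3664 = 0.00221616 g/m
den = 0.00221616 * 9000 = 19.9 denier

19.9 denier


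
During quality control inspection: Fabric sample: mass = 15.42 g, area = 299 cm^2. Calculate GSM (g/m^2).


Formula: GSM = mass_g / area_m2
Step 1: Convert area: 299 cm^2 = 299 / 10000 = 0.0299 m^2
Step 2: GSM = 15.42 g / 0.0299 m^2 = 515.7 g/m^2

515.7 g/m^2


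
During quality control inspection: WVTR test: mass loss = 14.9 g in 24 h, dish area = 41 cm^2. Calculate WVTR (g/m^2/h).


Formula: WVTR = mass_loss / (area * time)
Step 1: Convert area: 41 cm^2 = 0.0041 m^2
Step 2: WVTR = 14.9 g / (0.0041 m^2 * 24 h)
Step 3: WVTR = 14.9 / 0.0984 = 151.4 g/m^2/h

151.4 g/m^2/h


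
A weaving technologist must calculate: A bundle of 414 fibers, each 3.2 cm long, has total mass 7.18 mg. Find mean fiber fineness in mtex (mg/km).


Formula: fineness (mtex) = mass (mg) / total length (km) = (mass_mg / total_length_m) * 1000
Step 1: Convert fiber length: 3.2 cm = 0.032 m
Step 2: Total fiber length = 414 * 0.032 = 13.248 m
Step 3: Linear density = 7.18 mg / 13.248 m = 0.5420 mg/m
Step 4: fineness = 0.5420 * 1000 = 542.0 mtex

542.0 mtex


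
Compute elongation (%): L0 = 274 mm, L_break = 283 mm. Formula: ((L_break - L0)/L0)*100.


Formula: Elongation (%) = ((L_break - L0) / L0) * 100
Step 1: Extension = 283 - 274 = 9 mm
Step 2: Elongation = (9 / 274) * 100
Step 3: Elongation = 0.032847 * 100 = 3.2847% ≈ 3.3%

3.3%


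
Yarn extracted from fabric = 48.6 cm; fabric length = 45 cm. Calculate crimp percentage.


Formula: Crimp% = ((L_yarn - L_fabric) / L_fabric) * 100
Step 1: Extension = 48.6 - 45 = 3.6 cm
Step 2: Crimp% = (3.6 / 45) * 100
Step 3: Crimp% = 0.08 * 100 = 8.0%

8.0%


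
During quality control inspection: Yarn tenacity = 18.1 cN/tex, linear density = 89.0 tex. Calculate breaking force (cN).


Formula: Breaking force = Tenacity * Linear density
F = 18.1 cN/tex * 89.0 tex
F = 1610.90 cN

1610.90 cN


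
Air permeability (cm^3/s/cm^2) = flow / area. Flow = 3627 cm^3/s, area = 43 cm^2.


Formula: Air Permeability = Airflow / Test Area
AP = 3627 cm^3/s / 43 cm^2
AP = 84.3 cm^3/s/cm^2

84.3 cm^3/s/cm^2


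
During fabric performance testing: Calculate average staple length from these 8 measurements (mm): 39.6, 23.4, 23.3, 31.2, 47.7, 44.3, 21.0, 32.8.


Formula: Mean = sum of lengths / count
Sum = 39.6 + 23.4 + 23.3 + 31.2 + 47.7 + 44.3 + 21.0 + 32.8
Sum = 263.3 mm
Mean = 263.3 / 8 = 32.91 mm

32.91 mm


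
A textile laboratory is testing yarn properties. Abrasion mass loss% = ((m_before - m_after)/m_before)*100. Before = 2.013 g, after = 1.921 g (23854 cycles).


Formula: Mass loss% = ((m_before - m_after) / m_before) * 100
Step 1: Mass loss = 2.013 - 1.921 = 0.092 g
Step 2: Ratio = 0.092 / 2.013 = 0.0457029
Step 3: Mass loss% = 0.0457029 * 100 = 4.57029% ≈ 4.57%

4.57%


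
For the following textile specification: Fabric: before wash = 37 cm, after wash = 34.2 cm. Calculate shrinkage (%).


Formula: Shrinkage% = ((L_before - L_after) / L_before) * 100
Step 1: Shrinkage = 37 - 34.2 = 2.8 cm
Step 2: Shrinkage% = (2.8 / 37) * 100
Step 3: Shrinkage% = 0.075676 * 100 = 7.5676% ≈ 7.6%

7.6%


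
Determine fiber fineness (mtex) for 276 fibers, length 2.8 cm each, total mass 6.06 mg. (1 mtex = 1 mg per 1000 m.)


Formula: fineness (mtex) = mass (mg) / total length (km) = (mass_mg / total_length_m) * 1000
Step 1: Convert fiber length: 2.8 cm = 0.028 m
Step 2: Total fiber length = 276 * 0.028 = 7.728 m
Step 3: Linear density = 6.06 mg / 7.728 m = 0.7842 mg/m
Step 4: fineness = 0.7842 * 1000 = 784.2 mtex

784.2 mtex


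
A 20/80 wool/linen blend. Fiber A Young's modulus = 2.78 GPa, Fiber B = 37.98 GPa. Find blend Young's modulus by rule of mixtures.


Formula: Blend property = (fraction_A * property_A) + (fraction_B * property_B)
Step 1: Contribution A = 20/100 * 2.78 GPa = 0.556 GPa
Step 2: Contribution B = 80/100 * 37.98 GPa = 30.384 GPa
Step 3: Blend Young's modulus = 0.556 + 30.384 = 30.94 GPa

30.94 GPa


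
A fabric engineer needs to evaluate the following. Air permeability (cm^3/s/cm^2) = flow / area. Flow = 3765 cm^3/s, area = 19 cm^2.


Formula: Air Permeability = Airflow / Test Area
AP = 3765 cm^3/s / 19 cm^2
AP = 198.2 cm^3/s/cm^2

198.2 cm^3/s/cm^2


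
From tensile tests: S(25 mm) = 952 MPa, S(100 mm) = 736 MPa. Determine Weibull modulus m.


Formula: m = ln(L1/L2) / ln(S2/S1)
Step 1: ln(L1/L2) = ln(25/100) = -1.38629
Step 2: S2/S1 = 736/952 = 0.77311
Step 3: ln(S2/S1) = ln(0.77311) = -0.25733
Step 4: m = -1.38629 / -0.25733 = 5.39

5.39 (Weibull m)


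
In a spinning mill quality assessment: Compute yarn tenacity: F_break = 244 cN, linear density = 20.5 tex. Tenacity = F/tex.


Formula: Tenacity = Breaking force / Linear density
Tenacity = 244 cN / 20.5 tex
Tenacity = 11.90 cN/tex

11.90 cN/tex


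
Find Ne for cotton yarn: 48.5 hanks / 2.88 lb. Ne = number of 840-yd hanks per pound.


Formula: Ne = hanks / mass_lb
Substituting: Ne = 48.5 / 2.88
Ne = 16.8

16.8 Ne


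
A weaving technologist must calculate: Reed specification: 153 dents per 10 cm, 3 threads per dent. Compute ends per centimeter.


Formula: EPC = (dents per 10 cm * ends per dent) / 10
Step 1: Total ends per 10 cm = 153 * 3 = 459
Step 2: EPC = 459 / 10 = 45.9 ends/cm

45.9 ends/cm


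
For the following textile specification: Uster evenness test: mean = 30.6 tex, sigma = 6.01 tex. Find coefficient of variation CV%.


Formula: CV% = (standard deviation / mean) * 100
Step 1: Ratio = 6.01 / 30.6 = 0.196405
Step 2: CV% = 0.196405 * 100 = 19.6405% ≈ 19.6%

19.6%


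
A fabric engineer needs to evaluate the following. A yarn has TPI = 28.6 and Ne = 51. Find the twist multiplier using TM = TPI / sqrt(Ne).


Formula: TM = TPI / sqrt(Ne)
Step 1: sqrt(Ne) = sqrt(51) = 7.1414
Step 2: TM = 28.6 / 7.1414 = 4.00

4.00 TM


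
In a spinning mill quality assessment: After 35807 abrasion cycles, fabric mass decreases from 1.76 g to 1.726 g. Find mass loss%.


Formula: Mass loss% = ((m_before - m_after) / m_before) * 100
Step 1: Mass loss = 1.76 - 1.726 = 0.034 g
Step 2: Ratio = 0.034 / 1.76 = 0.0193182
Step 3: Mass loss% = 0.0193182 * 100 = 1.93182% ≈ 1.93%

1.93%


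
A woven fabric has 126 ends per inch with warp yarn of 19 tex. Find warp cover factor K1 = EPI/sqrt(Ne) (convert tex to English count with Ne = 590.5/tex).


Formula: K1 = EPI / sqrt(Ne), with Ne = 590.5 / tex_warp
Step 1: Ne = 590.5 / 19 = 31.079
Step 2: sqrt(Ne) = sqrt(31.079) = 5.5749
Step 3: K1 = 126 / 5.5749 = 22.6

22.6


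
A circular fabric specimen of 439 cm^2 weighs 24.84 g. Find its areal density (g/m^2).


Formula: GSM = mass_g / area_m2
Step 1: Convert area: 439 cm^2 = 439 / 10000 = 0.0439 m^2
Step 2: GSM = 24.84 g / 0.0439 m^2 = 565.8 g/m^2

565.8 g/m^2


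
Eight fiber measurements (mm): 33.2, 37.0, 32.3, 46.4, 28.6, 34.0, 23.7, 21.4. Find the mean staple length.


Formula: Mean = sum of lengths / count
Sum = 33.2 + 37.0 + 32.3 + 46.4 + 28.6 + 34.0 + 23.7 + 21.4
Sum = 256.6 mm
Mean = 256.6 / 8 = 32.08 mm

32.08 mm


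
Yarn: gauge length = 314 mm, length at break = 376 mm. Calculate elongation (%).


Formula: Elongation (%) = ((L_break - L0) / L0) * 100
Step 1: Extension = 376 - 314 = 62 mm
Step 2: Elongation = (62 / 314) * 100
Step 3: Elongation = 0.197452 * 100 = 19.7452% ≈ 19.7%

19.7%


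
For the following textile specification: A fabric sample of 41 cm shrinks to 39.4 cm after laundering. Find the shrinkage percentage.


Formula: Shrinkage% = ((L_before - L_after) / L_before) * 100
Step 1: Shrinkage = 41 - 39.4 = 1.6 cm
Step 2: Shrinkage% = (1.6 / 41) * 100
Step 3: Shrinkage% = 0.039024 * 100 = 3.9024% ≈ 3.9%

3.9%


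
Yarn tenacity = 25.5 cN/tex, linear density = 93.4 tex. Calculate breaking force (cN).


Formula: Breaking force = Tenacity * Linear density
F = 25.5 cN/tex * 93.4 tex
F = 2381.70 cN

2381.70 cN


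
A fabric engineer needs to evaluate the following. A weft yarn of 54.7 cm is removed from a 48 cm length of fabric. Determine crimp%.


Formula: Crimp% = ((L_yarn - L_fabric) / L_fabric) * 100
Step 1: Extension = 54.7 - 48 = 6.7 cm
Step 2: Crimp% = (6.7 / 48) * 100
Step 3: Crimp% = 0.139583 * 100 = 13.9583% ≈ 14.0%

14.0%


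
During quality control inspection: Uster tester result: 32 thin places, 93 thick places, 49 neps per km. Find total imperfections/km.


Formula: Total = thin places + thick places + neps
Total = 32 + 93 + 49
Total = 174 imperfections/km

174 imperfections/km


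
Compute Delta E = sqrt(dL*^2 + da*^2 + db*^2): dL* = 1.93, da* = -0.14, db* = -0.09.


Formula: Delta E = sqrt(dL*^2 + da*^2 + db*^2)
Step 1: dL*^2 = 1.93^2 = 3.7249
Step 2: da*^2 = (-0.14)^2 = 0.0196
Step 3: db*^2 = (-0.09)^2 = 0.0081
Step 4: Sum = 3.7249 + 0.0196 + 0.0081 = 3.7526
Step 5: Delta E = sqrt(3.7526) = 1.94

1.94 Delta E


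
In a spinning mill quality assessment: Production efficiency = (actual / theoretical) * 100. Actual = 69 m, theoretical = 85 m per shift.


Formula: Efficiency% = (Actual output / Theoretical output) * 100
Efficiency% = (69 / 85) * 100
Efficiency% = 0.811765 * 100 = 81.1765% ≈ 81.2%

81.2%


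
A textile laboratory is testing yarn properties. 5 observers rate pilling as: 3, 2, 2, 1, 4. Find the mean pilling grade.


Formula: Mean = sum / count
Sum = 3 + 2 + 2 + 1 + 4 = 12
Mean = 12 / 5 = 2.4

2.4


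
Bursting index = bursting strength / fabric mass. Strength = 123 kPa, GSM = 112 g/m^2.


Formula: Bursting Index = Bursting Strength / Fabric GSM
BI = 123 kPa / 112 g/m^2
BI = 1.098 kPa/(g/m^2)

1.098 kPa/(g/m^2)


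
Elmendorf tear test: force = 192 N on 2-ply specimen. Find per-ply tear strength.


Formula: Per-ply strength = Total force / Number of plies
Per-ply = 192 N / 2
Per-ply = 96 N

96 N


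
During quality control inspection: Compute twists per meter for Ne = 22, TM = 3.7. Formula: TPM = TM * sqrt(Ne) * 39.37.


Formula: TPM = TM * sqrt(Ne) * 39.37
Step 1: sqrt(Ne) = sqrt(22) = 4.6904
Step 2: TM * sqrt(Ne) = 3.7 * 4.6904 = 17.3545
Step 3: TPM = 17.3545 * 39.37 = 683 twists/m

683 twists/m


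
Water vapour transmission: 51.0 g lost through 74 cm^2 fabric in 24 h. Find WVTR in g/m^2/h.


Formula: WVTR = mass_loss / (area * time)
Step 1: Convert area: 74 cm^2 = 0.0074 m^2
Step 2: WVTR = 51.0 g / (0.0074 m^2 * 24 h)
Step 3: WVTR = 51.0 / 0.1776 = 287.2 g/m^2/h

287.2 g/m^2/h


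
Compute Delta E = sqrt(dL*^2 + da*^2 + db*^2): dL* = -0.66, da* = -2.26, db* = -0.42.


Formula: Delta E = sqrt(dL*^2 + da*^2 + db*^2)
Step 1: dL*^2 = (-0.66)^2 = 0.4356
Step 2: da*^2 = (-2.26)^2 = 5.1076
Step 3: db*^2 = (-0.42)^2 = 0.1764
Step 4: Sum = 0.4356 + 5.1076 + 0.1764 = 5.7196
Step 5: Delta E = sqrt(5.7196) = 2.39

2.39 Delta E


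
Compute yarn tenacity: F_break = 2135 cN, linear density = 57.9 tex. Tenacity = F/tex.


Formula: Tenacity = Breaking force / Linear density
Tenacity = 2135 cN / 57.9 tex
Tenacity = 36.87 cN/tex

36.87 cN/tex


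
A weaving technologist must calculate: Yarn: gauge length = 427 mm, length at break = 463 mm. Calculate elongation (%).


Formula: Elongation (%) = ((L_break - L0) / L0) * 100
Step 1: Extension = 463 - 427 = 36 mm
Step 2: Elongation = (36 / 427) * 100
Step 3: Elongation = 0.084309 * 100 = 8.4309% ≈ 8.4%

8.4%


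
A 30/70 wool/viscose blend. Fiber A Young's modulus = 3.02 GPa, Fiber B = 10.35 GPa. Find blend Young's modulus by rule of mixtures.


Formula: Blend property = (fraction_A * property_A) + (fraction_B * property_B)
Step 1: Contribution A = 30/100 * 3.02 GPa = 0.906 GPa
Step 2: Contribution B = 70/100 * 10.35 GPa = 7.245 GPa
Step 3: Blend Young's modulus = 0.906 + 7.245 = 8.151 GPa

8.151 GPa


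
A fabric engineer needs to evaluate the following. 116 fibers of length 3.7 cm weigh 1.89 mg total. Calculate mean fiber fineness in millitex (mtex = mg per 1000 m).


Formula: fineness (mtex) = mass (mg) / total length (km) = (mass_mg / total_length_m) * 1000
Step 1: Convert fiber length: 3.7 cm = 0.037 m
Step 2: Total fiber length = 116 * 0.037 = 4.292 m
Step 3: Linear density = 1.89 mg / 4.292 m = 0.4404 mg/m
Step 4: fineness = 0.4404 * 1000 = 440.4 mtex

440.4 mtex


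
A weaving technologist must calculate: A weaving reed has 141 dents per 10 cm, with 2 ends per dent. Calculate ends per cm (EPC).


Formula: EPC = (dents per 10 cm * ends per dent) / 10
Step 1: Total ends per 10 cm = 141 * 2 = 282
Step 2: EPC = 282 / 10 = 28.2 ends/cm

28.2 ends/cm


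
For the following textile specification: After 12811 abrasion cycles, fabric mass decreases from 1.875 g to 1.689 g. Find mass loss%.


Formula: Mass loss% = ((m_before - m_after) / m_before) * 100
Step 1: Mass loss = 1.875 - 1.689 = 0.186 g
Step 2: Ratio = 0.186 / 1.875 = 0.0992
Step 3: Mass loss% = 0.0992 * 100 = 9.92%

9.92%


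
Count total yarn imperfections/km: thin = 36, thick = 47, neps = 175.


Formula: Total = thin places + thick places + neps
Total = 36 + 47 + 175
Total = 258 imperfections/km

258 imperfections/km


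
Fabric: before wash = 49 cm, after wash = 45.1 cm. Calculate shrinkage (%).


Formula: Shrinkage% = ((L_before - L_after) / L_before) * 100
Step 1: Shrinkage = 49 - 45.1 = 3.9 cm
Step 2: Shrinkage% = (3.9 / 49) * 100
Step 3: Shrinkage% = 0.079592 * 100 = 7.9592% ≈ 8.0%

8.0%


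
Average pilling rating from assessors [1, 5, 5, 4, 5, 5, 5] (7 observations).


Formula: Mean = sum / count
Sum = 1 + 5 + 5 + 4 + 5 + 5 + 5 = 30
Mean = 30 / 7 = 4.3

4.3


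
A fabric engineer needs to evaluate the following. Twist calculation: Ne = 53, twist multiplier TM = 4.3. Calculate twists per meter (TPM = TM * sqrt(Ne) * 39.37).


Formula: TPM = TM * sqrt(Ne) * 39.37
Step 1: sqrt(Ne) = sqrt(53) = 7.2801
Step 2: TM * sqrt(Ne) = 4.3 * 7.2801 = 31.3044
Step 3: TPM = 31.3044 * 39.37 = 1232 twists/m

1232 twists/m


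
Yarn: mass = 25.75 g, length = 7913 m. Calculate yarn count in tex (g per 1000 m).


Formula: Tex = (mass_g / length_m) * 1000
Substituting: Tex = (25.75 / 7913) * 1000
Intermediate: 25.75 / 7913 = 0.00325414 g/m
Tex = 0.00325414 * 1000 = 3.25 tex

3.25 tex


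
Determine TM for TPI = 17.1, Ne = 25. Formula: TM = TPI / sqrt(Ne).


Formula: TM = TPI / sqrt(Ne)
Step 1: sqrt(Ne) = sqrt(25) = 5
Step 2: TM = 17.1 / 5 = 3.42

3.42 TM


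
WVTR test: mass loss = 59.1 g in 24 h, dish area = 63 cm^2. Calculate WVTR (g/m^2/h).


Formula: WVTR = mass_loss / (area * time)
Step 1: Convert area: 63 cm^2 = 0.0063 m^2
Step 2: WVTR = 59.1 g / (0.0063 m^2 * 24 h)
Step 3: WVTR = 59.1 / 0.1512 = 390.9 g/m^2/h

390.9 g/m^2/h


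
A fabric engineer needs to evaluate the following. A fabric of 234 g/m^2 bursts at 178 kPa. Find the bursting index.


Formula: Bursting Index = Bursting Strength / Fabric GSM
BI = 178 kPa / 234 g/m^2
BI = 0.761 kPa/(g/m^2)

0.761 kPa/(g/m^2)


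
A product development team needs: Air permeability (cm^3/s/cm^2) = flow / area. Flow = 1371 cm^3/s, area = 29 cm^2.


Formula: Air Permeability = Airflow / Test Area
AP = 1371 cm^3/s / 29 cm^2
AP = 47.3 cm^3/s/cm^2

47.3 cm^3/s/cm^2


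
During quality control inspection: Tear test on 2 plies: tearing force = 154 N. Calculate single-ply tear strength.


Formula: Per-ply strength = Total force / Number of plies
Per-ply = 154 N / 2
Per-ply = 77 N

77 N


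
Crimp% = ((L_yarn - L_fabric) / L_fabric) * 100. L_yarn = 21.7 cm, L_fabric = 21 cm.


Formula: Crimp% = ((L_yarn - L_fabric) / L_fabric) * 100
Step 1: Extension = 21.7 - 21 = 0.7 cm
Step 2: Crimp% = (0.7 / 21) * 100
Step 3: Crimp% = 0.033333 * 100 = 3.3333% ≈ 3.3%

3.3%


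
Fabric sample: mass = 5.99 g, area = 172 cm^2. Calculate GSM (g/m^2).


Formula: GSM = mass_g / area_m2
Step 1: Convert area: 172 cm^2 = 172 / 10000 = 0.0172 m^2
Step 2: GSM = 5.99 g / 0.0172 m^2 = 348.3 g/m^2

348.3 g/m^2


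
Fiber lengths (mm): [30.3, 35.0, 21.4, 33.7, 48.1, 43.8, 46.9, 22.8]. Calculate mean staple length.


Formula: Mean = sum of lengths / count
Sum = 30.3 + 35.0 + 21.4 + 33.7 + 48.1 + 43.8 + 46.9 + 22.8
Sum = 282.0 mm
Mean = 282.0 / 8 = 35.25 mm

35.25 mm


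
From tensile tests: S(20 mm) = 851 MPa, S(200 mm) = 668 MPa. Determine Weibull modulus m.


Formula: m = ln(L1/L2) / ln(S2/S1)
Step 1: ln(L1/L2) = ln(20/200) = -2.30259
Step 2: S2/S1 = 668/851 = 0.78496
Step 3: ln(S2/S1) = ln(0.78496) = -0.24212
Step 4: m = -2.30259 / -0.24212 = 9.51

9.51 (Weibull m)


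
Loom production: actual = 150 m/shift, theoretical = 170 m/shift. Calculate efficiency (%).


Formula: Efficiency% = (Actual output / Theoretical output) * 100
Efficiency% = (150 / 170) * 100
Efficiency% = 0.882353 * 100 = 88.2353% ≈ 88.2%

88.2%


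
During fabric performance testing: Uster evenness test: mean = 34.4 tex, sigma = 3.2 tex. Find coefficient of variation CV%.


Formula: CV% = (standard deviation / mean) * 100
Step 1: Ratio = 3.2 / 34.4 = 0.093023
Step 2: CV% = 0.093023 * 100 = 9.3023% ≈ 9.3%

9.3%


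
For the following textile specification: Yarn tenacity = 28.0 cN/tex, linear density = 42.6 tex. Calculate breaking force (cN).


Formula: Breaking force = Tenacity * Linear density
F = 28.0 cN/tex * 42.6 tex
F = 1192.80 cN

1192.80 cN


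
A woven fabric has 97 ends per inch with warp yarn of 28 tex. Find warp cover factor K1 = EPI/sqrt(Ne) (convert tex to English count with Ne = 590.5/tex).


Formula: K1 = EPI / sqrt(Ne), with Ne = 590.5 / tex_warp
Step 1: Ne = 590.5 / 28 = 21.089
Step 2: sqrt(Ne) = sqrt(21.089) = 4.5923
Step 3: K1 = 97 / 4.5923 = 21.1

21.1


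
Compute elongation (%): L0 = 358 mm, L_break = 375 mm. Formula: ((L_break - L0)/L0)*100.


Formula: Elongation (%) = ((L_break - L0) / L0) * 100
Step 1: Extension = 375 - 358 = 17 mm
Step 2: Elongation = (17 / 358) * 100
Step 3: Elongation = 0.047486 * 100 = 4.7486% ≈ 4.7%

4.7%


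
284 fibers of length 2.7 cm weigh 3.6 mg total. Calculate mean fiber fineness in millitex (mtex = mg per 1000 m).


Formula: fineness (mtex) = mass (mg) / total length (km) = (mass_mg / total_length_m) * 1000
Step 1: Convert fiber length: 2.7 cm = 0.027 m
Step 2: Total fiber length = 284 * 0.027 = 7.668 m
Step 3: Linear density = 3.6 mg / 7.668 m = 0.4695 mg/m
Step 4: fineness = 0.4695 * 1000 = 469.5 mtex

469.5 mtex


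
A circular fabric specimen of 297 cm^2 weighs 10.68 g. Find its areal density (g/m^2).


Formula: GSM = mass_g / area_m2
Step 1: Convert area: 297 cm^2 = 297 / 10000 = 0.0297 m^2
Step 2: GSM = 10.68 g / 0.0297 m^2 = 359.6 g/m^2

359.6 g/m^2


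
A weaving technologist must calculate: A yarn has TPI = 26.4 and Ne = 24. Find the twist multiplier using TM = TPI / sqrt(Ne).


Formula: TM = TPI / sqrt(Ne)
Step 1: sqrt(Ne) = sqrt(24) = 4.899
Step 2: TM = 26.4 / 4.899 = 5.39

5.39 TM


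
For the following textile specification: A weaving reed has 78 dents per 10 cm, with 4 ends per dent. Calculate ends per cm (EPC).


Formula: EPC = (dents per 10 cm * ends per dent) / 10
Step 1: Total ends per 10 cm = 78 * 4 = 312
Step 2: EPC = 312 / 10 = 31.2 ends/cm

31.2 ends/cm


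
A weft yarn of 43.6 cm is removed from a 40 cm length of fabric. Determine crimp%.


Formula: Crimp% = ((L_yarn - L_fabric) / L_fabric) * 100
Step 1: Extension = 43.6 - 40 = 3.6 cm
Step 2: Crimp% = (3.6 / 40) * 100
Step 3: Crimp% = 0.09 * 100 = 9.0%

9.0%


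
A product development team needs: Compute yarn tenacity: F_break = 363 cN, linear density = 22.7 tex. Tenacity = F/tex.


Formula: Tenacity = Breaking force / Linear density
Tenacity = 363 cN / 22.7 tex
Tenacity = 15.99 cN/tex

15.99 cN/tex


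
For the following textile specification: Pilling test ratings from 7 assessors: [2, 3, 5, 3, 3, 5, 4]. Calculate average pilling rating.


Formula: Mean = sum / count
Sum = 2 + 3 + 5 + 3 + 3 + 5 + 4 = 25
Mean = 25 / 7 = 3.6

3.6


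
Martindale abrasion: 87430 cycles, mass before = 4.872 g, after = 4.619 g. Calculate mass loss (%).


Formula: Mass loss% = ((m_before - m_after) / m_before) * 100
Step 1: Mass loss = 4.872 - 4.619 = 0.253 g
Step 2: Ratio = 0.253 / 4.872 = 0.0519294
Step 3: Mass loss% = 0.0519294 * 100 = 5.19294% ≈ 5.19%

5.19%


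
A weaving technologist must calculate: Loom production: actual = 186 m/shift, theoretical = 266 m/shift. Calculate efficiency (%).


Formula: Efficiency% = (Actual output / Theoretical output) * 100
Efficiency% = (186 / 266) * 100
Efficiency% = 0.699248 * 100 = 69.9248% ≈ 69.9%

69.9%


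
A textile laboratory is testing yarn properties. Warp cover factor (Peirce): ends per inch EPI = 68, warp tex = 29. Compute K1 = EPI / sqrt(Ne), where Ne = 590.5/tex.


Formula: K1 = EPI / sqrt(Ne), with Ne = 590.5 / tex_warp
Step 1: Ne = 590.5 / 29 = 20.362
Step 2: sqrt(Ne) = sqrt(20.362) = 4.5124
Step 3: K1 = 68 / 4.5124 = 15.1

15.1


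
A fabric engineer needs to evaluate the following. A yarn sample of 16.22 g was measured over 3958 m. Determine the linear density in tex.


Formula: Tex = (mass_g / length_m) * 1000
Substituting: Tex = (16.22 / 3958) * 1000
Intermediate: 16.22 / 3958 = 0.00409803 g/m
Tex = 0.00409803 * 1000 = 4.10 tex

4.10 tex


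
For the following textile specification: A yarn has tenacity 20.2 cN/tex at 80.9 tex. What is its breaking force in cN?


Formula: Breaking force = Tenacity * Linear density
F = 20.2 cN/tex * 80.9 tex
F = 1634.18 cN

1634.18 cN


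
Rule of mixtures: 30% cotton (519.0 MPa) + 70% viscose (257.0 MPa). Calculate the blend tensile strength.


Formula: Blend property = (fraction_A * property_A) + (fraction_B * property_B)
Step 1: Contribution A = 30/100 * 519.0 MPa = 155.7 MPa
Step 2: Contribution B = 70/100 * 257.0 MPa = 179.9 MPa
Step 3: Blend tensile strength = 155.7 + 179.9 = 335.6 MPa

335.6 MPa


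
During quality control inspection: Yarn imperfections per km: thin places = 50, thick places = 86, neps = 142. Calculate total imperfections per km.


Formula: Total = thin places + thick places + neps
Total = 50 + 86 + 142
Total = 278 imperfections/km

278 imperfections/km


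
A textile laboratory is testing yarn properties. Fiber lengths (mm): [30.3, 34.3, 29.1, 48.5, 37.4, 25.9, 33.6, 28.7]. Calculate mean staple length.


Formula: Mean = sum of lengths / count
Sum = 30.3 + 34.3 + 29.1 + 48.5 + 37.4 + 25.9 + 33.6 + 28.7
Sum = 267.8 mm
Mean = 267.8 / 8 = 33.48 mm

33.48 mm


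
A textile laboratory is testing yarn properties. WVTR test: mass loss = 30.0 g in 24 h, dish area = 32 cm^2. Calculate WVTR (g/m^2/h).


Formula: WVTR = mass_loss / (area * time)
Step 1: Convert area: 32 cm^2 = 0.0032 m^2
Step 2: WVTR = 30.0 g / (0.0032 m^2 * 24 h)
Step 3: WVTR = 30.0 / 0.0768 = 390.6 g/m^2/h

390.6 g/m^2/h


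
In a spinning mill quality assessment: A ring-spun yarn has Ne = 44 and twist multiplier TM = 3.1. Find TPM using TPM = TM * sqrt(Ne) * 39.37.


Formula: TPM = TM * sqrt(Ne) * 39.37
Step 1: sqrt(Ne) = sqrt(44) = 6.6332
Step 2: TM * sqrt(Ne) = 3.1 * 6.6332 = 20.5629
Step 3: TPM = 20.5629 * 39.37 = 810 twists/m

810 twists/m


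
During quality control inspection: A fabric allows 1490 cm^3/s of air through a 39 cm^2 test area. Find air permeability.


Formula: Air Permeability = Airflow / Test Area
AP = 1490 cm^3/s / 39 cm^2
AP = 38.2 cm^3/s/cm^2

38.2 cm^3/s/cm^2


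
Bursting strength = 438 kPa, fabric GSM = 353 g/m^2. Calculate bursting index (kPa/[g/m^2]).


Formula: Bursting Index = Bursting Strength / Fabric GSM
BI = 438 kPa / 353 g/m^2
BI = 1.241 kPa/(g/m^2)

1.241 kPa/(g/m^2)


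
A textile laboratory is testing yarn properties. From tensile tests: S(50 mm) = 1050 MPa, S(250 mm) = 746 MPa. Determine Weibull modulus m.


Formula: m = ln(L1/L2) / ln(S2/S1)
Step 1: ln(L1/L2) = ln(50/250) = -1.60944
Step 2: S2/S1 = 746/1050 = 0.71048
Step 3: ln(S2/S1) = ln(0.71048) = -0.34181
Step 4: m = -1.60944 / -0.34181 = 4.71

4.71 (Weibull m)


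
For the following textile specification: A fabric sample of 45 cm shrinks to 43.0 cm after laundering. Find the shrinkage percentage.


Formula: Shrinkage% = ((L_before - L_after) / L_before) * 100
Step 1: Shrinkage = 45 - 43.0 = 2.0 cm
Step 2: Shrinkage% = (2.0 / 45) * 100
Step 3: Shrinkage% = 0.044444 * 100 = 4.4444% ≈ 4.4%

4.4%


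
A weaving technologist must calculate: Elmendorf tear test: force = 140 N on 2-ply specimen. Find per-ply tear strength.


Formula: Per-ply strength = Total force / Number of plies
Per-ply = 140 N / 2
Per-ply = 70 N

70 N


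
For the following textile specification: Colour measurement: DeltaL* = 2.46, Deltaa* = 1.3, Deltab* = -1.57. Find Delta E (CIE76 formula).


Formula: Delta E = sqrt(dL*^2 + da*^2 + db*^2)
Step 1: dL*^2 = 2.46^2 = 6.0516
Step 2: da*^2 = 1.3^2 = 1.69
Step 3: db*^2 = (-1.57)^2 = 2.4649
Step 4: Sum = 6.0516 + 1.69 + 2.4649 = 10.2065
Step 5: Delta E = sqrt(10.2065) = 3.19

3.19 Delta E


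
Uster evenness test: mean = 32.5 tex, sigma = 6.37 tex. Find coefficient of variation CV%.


Formula: CV% = (standard deviation / mean) * 100
Step 1: Ratio = 6.37 / 32.5 = 0.196
Step 2: CV% = 0.196 * 100 = 19.6%

19.6%


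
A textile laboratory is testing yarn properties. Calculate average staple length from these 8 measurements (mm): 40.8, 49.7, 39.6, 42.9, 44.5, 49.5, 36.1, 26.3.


Formula: Mean = sum of lengths / count
Sum = 40.8 + 49.7 + 39.6 + 42.9 + 44.5 + 49.5 + 36.1 + 26.3
Sum = 329.4 mm
Mean = 329.4 / 8 = 41.18 mm

41.18 mm


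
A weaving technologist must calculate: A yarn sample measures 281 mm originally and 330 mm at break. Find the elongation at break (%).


Formula: Elongation (%) = ((L_break - L0) / L0) * 100
Step 1: Extension = 330 - 281 = 49 mm
Step 2: Elongation = (49 / 281) * 100
Step 3: Elongation = 0.174377 * 100 = 17.4377% ≈ 17.4%

17.4%


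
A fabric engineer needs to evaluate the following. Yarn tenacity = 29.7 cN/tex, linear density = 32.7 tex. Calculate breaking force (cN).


Formula: Breaking force = Tenacity * Linear density
F = 29.7 cN/tex * 32.7 tex
F = 971.19 cN

971.19 cN


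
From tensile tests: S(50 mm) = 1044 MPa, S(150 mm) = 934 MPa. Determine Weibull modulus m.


Formula: m = ln(L1/L2) / ln(S2/S1)
Step 1: ln(L1/L2) = ln(50/150) = -1.09861
Step 2: S2/S1 = 934/1044 = 0.89464
Step 3: ln(S2/S1) = ln(0.89464) = -0.11133
Step 4: m = -1.09861 / -0.11133 = 9.87

9.87 (Weibull m)


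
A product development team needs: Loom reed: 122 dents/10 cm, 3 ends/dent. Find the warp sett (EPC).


Formula: EPC = (dents per 10 cm * ends per dent) / 10
Step 1: Total ends per 10 cm = 122 * 3 = 366
Step 2: EPC = 366 / 10 = 36.6 ends/cm

36.6 ends/cm


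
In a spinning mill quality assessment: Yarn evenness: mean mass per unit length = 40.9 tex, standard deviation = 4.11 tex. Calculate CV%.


Formula: CV% = (standard deviation / mean) * 100
Step 1: Ratio = 4.11 / 40.9 = 0.100489
Step 2: CV% = 0.100489 * 100 = 10.0489% ≈ 10.0%

10.0%


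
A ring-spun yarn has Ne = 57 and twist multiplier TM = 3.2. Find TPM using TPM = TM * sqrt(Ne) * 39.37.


Formula: TPM = TM * sqrt(Ne) * 39.37
Step 1: sqrt(Ne) = sqrt(57) = 7.5498
Step 2: TM * sqrt(Ne) = 3.2 * 7.5498 = 24.1594
Step 3: TPM = 24.1594 * 39.37 = 951 twists/m

951 twists/m


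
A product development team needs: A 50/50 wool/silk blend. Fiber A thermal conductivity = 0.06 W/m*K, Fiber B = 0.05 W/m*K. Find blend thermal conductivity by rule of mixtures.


Formula: Blend property = (fraction_A * property_A) + (fraction_B * property_B)
Step 1: Contribution A = 50/100 * 0.06 W/m*K = 0.03 W/m*K
Step 2: Contribution B = 50/100 * 0.05 W/m*K = 0.025 W/m*K
Step 3: Blend thermal conductivity = 0.03 + 0.025 = 0.055 W/m*K

0.055 W/m*K
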